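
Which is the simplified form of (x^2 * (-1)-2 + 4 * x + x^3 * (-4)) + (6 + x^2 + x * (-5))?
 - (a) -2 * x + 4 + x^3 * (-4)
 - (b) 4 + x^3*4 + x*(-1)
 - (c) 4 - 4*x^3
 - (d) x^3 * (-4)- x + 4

Adding the polynomials and combining like terms:
(x^2*(-1) - 2 + 4*x + x^3*(-4)) + (6 + x^2 + x*(-5))
= x^3 * (-4)- x + 4
d) x^3 * (-4)- x + 4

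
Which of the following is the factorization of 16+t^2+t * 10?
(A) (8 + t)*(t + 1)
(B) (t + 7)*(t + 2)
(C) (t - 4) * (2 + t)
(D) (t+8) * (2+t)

We need to factor 16+t^2+t * 10.
The factored form is (t+8) * (2+t).
D) (t+8) * (2+t)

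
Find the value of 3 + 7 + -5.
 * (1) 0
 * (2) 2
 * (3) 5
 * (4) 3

First: 3 + 7 = 10
Then: 10 + -5 = 5
3) 5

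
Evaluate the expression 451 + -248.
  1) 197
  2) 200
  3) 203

451 + -248 = 203
3) 203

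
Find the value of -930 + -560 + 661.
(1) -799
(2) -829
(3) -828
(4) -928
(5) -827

First: -930 + -560 = -1490
Then: -1490 + 661 = -829
2) -829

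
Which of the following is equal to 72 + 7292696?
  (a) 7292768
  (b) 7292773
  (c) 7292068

72 + 7292696 = 7292768
a) 7292768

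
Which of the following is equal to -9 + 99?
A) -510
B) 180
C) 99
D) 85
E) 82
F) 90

-9 + 99 = 90
F) 90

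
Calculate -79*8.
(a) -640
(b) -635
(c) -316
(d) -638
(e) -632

-79 * 8 = -632
e) -632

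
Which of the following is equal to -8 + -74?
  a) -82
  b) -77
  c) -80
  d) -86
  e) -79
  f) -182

-8 + -74 = -82
a) -82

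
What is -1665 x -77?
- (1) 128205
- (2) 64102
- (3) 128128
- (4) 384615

-1665 * -77 = 128205
1) 128205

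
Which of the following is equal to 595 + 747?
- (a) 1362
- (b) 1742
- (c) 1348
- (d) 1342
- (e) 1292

595 + 747 = 1342
d) 1342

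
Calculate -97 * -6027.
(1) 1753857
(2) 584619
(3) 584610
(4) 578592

-97 * -6027 = 584619
2) 584619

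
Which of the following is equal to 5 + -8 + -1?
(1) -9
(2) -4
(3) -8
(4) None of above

First: 5 + -8 = -3
Then: -3 + -1 = -4
2) -4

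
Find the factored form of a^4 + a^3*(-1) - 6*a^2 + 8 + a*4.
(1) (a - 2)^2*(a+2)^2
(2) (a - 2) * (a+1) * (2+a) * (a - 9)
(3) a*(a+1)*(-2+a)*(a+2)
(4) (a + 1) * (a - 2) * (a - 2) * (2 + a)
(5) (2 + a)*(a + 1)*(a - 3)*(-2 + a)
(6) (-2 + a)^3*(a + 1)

We need to factor a^4 + a^3*(-1) - 6*a^2 + 8 + a*4.
The factored form is (a + 1) * (a - 2) * (a - 2) * (2 + a).
4) (a + 1) * (a - 2) * (a - 2) * (2 + a)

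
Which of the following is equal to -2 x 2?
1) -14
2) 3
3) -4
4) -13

-2 * 2 = -4
3) -4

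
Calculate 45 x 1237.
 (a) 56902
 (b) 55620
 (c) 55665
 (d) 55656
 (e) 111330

45 * 1237 = 55665
c) 55665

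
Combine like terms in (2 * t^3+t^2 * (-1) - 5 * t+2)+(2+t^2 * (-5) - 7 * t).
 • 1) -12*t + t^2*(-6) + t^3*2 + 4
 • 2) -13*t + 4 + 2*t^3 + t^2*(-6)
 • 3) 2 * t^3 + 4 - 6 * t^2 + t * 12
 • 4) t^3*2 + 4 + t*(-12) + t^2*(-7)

Adding the polynomials and combining like terms:
(2*t^3 + t^2*(-1) - 5*t + 2) + (2 + t^2*(-5) - 7*t)
= -12*t + t^2*(-6) + t^3*2 + 4
1) -12*t + t^2*(-6) + t^3*2 + 4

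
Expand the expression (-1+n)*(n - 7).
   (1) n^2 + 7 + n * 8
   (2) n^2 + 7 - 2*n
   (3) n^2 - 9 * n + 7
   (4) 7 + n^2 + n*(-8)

Expanding (-1+n)*(n - 7):
= 7 + n^2 + n*(-8)
4) 7 + n^2 + n*(-8)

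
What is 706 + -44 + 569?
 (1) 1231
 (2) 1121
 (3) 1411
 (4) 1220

First: 706 + -44 = 662
Then: 662 + 569 = 1231
1) 1231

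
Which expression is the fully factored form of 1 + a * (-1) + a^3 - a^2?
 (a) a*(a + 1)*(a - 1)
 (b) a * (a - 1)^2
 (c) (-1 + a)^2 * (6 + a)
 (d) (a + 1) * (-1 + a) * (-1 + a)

We need to factor 1 + a * (-1) + a^3 - a^2.
The factored form is (a + 1) * (-1 + a) * (-1 + a).
d) (a + 1) * (-1 + a) * (-1 + a)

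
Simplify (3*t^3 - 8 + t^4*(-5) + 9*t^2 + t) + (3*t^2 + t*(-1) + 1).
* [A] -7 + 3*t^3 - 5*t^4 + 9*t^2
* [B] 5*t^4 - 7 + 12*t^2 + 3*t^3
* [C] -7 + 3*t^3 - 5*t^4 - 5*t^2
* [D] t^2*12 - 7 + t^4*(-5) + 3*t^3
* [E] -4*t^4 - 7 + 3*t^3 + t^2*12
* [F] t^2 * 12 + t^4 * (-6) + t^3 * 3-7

Adding the polynomials and combining like terms:
(3*t^3 - 8 + t^4*(-5) + 9*t^2 + t) + (3*t^2 + t*(-1) + 1)
= t^2*12 - 7 + t^4*(-5) + 3*t^3
D) t^2*12 - 7 + t^4*(-5) + 3*t^3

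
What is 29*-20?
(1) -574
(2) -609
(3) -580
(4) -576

29 * -20 = -580
3) -580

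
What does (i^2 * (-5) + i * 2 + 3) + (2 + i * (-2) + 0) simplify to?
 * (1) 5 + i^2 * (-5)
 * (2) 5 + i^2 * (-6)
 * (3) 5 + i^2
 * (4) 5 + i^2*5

Adding the polynomials and combining like terms:
(i^2*(-5) + i*2 + 3) + (2 + i*(-2) + 0)
= 5 + i^2 * (-5)
1) 5 + i^2 * (-5)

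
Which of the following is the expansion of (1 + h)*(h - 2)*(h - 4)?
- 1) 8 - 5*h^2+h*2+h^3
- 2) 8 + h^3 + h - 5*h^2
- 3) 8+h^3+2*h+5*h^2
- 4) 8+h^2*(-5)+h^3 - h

Expanding (1 + h)*(h - 2)*(h - 4):
= 8 - 5*h^2+h*2+h^3
1) 8 - 5*h^2+h*2+h^3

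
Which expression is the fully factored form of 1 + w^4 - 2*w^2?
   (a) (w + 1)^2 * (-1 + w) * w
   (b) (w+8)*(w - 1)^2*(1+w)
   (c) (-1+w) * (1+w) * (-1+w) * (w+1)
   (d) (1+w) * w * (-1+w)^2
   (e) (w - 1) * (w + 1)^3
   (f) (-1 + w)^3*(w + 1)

We need to factor 1 + w^4 - 2*w^2.
The factored form is (-1+w) * (1+w) * (-1+w) * (w+1).
c) (-1+w) * (1+w) * (-1+w) * (w+1)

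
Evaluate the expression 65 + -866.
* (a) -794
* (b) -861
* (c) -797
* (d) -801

65 + -866 = -801
d) -801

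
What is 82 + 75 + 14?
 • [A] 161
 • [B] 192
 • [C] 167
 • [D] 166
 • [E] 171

First: 82 + 75 = 157
Then: 157 + 14 = 171
E) 171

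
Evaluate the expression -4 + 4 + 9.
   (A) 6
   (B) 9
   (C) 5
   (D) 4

First: -4 + 4 = 0
Then: 0 + 9 = 9
B) 9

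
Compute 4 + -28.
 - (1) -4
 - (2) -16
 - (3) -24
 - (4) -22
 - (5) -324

4 + -28 = -24
3) -24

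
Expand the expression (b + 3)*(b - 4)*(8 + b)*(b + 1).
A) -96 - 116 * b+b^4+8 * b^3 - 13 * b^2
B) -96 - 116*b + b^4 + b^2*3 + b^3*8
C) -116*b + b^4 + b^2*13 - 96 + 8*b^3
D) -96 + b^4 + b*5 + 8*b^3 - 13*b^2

Expanding (b + 3)*(b - 4)*(8 + b)*(b + 1):
= -96 - 116 * b+b^4+8 * b^3 - 13 * b^2
A) -96 - 116 * b+b^4+8 * b^3 - 13 * b^2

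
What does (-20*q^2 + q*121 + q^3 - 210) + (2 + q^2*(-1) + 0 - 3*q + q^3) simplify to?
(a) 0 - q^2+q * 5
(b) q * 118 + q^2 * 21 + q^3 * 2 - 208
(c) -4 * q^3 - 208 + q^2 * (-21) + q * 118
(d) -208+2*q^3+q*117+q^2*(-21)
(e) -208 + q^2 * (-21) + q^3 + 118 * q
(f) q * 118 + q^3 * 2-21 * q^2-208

Adding the polynomials and combining like terms:
(-20*q^2 + q*121 + q^3 - 210) + (2 + q^2*(-1) + 0 - 3*q + q^3)
= q * 118 + q^3 * 2-21 * q^2-208
f) q * 118 + q^3 * 2-21 * q^2-208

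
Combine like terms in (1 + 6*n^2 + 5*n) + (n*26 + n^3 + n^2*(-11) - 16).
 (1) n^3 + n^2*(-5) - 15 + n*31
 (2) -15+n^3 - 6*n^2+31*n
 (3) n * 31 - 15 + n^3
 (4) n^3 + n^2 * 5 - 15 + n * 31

Adding the polynomials and combining like terms:
(1 + 6*n^2 + 5*n) + (n*26 + n^3 + n^2*(-11) - 16)
= n^3 + n^2*(-5) - 15 + n*31
1) n^3 + n^2*(-5) - 15 + n*31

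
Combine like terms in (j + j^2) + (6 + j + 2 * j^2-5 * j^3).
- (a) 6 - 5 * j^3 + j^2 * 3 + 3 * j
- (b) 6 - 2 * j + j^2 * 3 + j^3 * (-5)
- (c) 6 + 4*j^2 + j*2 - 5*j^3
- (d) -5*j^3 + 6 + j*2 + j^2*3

Adding the polynomials and combining like terms:
(j + j^2) + (6 + j + 2*j^2 - 5*j^3)
= -5*j^3 + 6 + j*2 + j^2*3
d) -5*j^3 + 6 + j*2 + j^2*3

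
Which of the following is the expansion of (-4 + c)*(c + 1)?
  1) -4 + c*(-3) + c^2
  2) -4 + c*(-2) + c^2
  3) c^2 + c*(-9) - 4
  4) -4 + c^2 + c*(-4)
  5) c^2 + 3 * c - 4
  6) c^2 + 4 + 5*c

Expanding (-4 + c)*(c + 1):
= -4 + c*(-3) + c^2
1) -4 + c*(-3) + c^2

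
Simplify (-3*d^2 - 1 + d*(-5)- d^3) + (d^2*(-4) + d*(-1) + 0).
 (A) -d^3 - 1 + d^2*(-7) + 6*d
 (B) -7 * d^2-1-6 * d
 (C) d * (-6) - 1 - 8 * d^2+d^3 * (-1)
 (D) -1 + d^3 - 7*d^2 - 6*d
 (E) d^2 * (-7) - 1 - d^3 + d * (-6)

Adding the polynomials and combining like terms:
(-3*d^2 - 1 + d*(-5) - d^3) + (d^2*(-4) + d*(-1) + 0)
= d^2 * (-7) - 1 - d^3 + d * (-6)
E) d^2 * (-7) - 1 - d^3 + d * (-6)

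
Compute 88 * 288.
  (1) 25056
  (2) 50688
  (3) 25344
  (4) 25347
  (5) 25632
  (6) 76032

88 * 288 = 25344
3) 25344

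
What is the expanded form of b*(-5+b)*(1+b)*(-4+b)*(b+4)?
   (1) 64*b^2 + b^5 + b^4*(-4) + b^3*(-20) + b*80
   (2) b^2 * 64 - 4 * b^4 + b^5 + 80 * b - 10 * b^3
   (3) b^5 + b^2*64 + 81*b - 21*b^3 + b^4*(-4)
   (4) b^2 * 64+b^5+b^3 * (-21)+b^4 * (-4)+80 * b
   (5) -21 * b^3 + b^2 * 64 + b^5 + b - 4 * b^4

Expanding b*(-5+b)*(1+b)*(-4+b)*(b+4):
= b^2 * 64+b^5+b^3 * (-21)+b^4 * (-4)+80 * b
4) b^2 * 64+b^5+b^3 * (-21)+b^4 * (-4)+80 * b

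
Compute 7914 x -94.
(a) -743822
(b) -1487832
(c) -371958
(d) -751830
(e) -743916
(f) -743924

7914 * -94 = -743916
e) -743916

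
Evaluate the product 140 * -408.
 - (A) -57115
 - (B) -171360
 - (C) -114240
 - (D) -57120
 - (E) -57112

140 * -408 = -57120
D) -57120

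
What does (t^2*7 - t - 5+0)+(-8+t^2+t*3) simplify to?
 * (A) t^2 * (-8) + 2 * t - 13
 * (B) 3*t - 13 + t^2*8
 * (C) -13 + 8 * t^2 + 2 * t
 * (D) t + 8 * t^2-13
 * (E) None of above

Adding the polynomials and combining like terms:
(t^2*7 - t - 5 + 0) + (-8 + t^2 + t*3)
= -13 + 8 * t^2 + 2 * t
C) -13 + 8 * t^2 + 2 * t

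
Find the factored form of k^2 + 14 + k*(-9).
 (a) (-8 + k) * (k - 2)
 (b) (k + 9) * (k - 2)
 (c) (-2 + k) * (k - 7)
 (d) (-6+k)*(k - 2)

We need to factor k^2 + 14 + k*(-9).
The factored form is (-2 + k) * (k - 7).
c) (-2 + k) * (k - 7)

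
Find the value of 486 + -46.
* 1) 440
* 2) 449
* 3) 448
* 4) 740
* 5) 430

486 + -46 = 440
1) 440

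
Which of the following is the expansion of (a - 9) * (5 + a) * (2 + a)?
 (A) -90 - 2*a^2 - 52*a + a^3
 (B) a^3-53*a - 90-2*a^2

Expanding (a - 9) * (5 + a) * (2 + a):
= a^3-53*a - 90-2*a^2
B) a^3-53*a - 90-2*a^2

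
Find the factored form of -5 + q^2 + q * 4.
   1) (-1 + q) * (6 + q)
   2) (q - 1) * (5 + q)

We need to factor -5 + q^2 + q * 4.
The factored form is (q - 1) * (5 + q).
2) (q - 1) * (5 + q)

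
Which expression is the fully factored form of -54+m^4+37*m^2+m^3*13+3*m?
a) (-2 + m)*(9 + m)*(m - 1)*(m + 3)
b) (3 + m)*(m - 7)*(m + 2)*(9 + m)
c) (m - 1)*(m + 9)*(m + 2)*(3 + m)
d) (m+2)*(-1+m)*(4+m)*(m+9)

We need to factor -54+m^4+37*m^2+m^3*13+3*m.
The factored form is (m - 1)*(m + 9)*(m + 2)*(3 + m).
c) (m - 1)*(m + 9)*(m + 2)*(3 + m)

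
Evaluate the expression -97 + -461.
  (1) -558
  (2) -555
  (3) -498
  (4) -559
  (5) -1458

-97 + -461 = -558
1) -558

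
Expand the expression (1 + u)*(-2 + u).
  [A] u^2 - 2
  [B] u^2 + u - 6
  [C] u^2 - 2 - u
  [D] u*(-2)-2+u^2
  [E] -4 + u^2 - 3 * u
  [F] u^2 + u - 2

Expanding (1 + u)*(-2 + u):
= u^2 - 2 - u
C) u^2 - 2 - u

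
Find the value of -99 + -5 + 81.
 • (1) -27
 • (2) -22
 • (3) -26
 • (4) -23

First: -99 + -5 = -104
Then: -104 + 81 = -23
4) -23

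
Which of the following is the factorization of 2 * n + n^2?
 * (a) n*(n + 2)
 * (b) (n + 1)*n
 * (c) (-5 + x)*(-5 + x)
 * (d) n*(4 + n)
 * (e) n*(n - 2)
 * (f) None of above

We need to factor 2 * n + n^2.
The factored form is n*(n + 2).
a) n*(n + 2)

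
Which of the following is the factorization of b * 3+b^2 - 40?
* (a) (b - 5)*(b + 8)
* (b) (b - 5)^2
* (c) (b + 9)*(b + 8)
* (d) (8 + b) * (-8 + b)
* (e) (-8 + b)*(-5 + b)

We need to factor b * 3+b^2 - 40.
The factored form is (b - 5)*(b + 8).
a) (b - 5)*(b + 8)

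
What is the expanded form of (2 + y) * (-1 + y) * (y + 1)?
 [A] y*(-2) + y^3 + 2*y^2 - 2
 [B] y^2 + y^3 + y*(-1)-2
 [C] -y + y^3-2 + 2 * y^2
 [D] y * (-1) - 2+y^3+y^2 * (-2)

Expanding (2 + y) * (-1 + y) * (y + 1):
= -y + y^3-2 + 2 * y^2
C) -y + y^3-2 + 2 * y^2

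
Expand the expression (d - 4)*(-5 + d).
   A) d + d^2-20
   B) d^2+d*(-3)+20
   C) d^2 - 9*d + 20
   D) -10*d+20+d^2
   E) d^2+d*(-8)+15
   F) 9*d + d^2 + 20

Expanding (d - 4)*(-5 + d):
= d^2 - 9*d + 20
C) d^2 - 9*d + 20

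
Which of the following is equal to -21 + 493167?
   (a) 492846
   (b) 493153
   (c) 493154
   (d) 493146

-21 + 493167 = 493146
d) 493146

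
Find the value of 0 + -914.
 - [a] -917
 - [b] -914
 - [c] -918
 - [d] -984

0 + -914 = -914
b) -914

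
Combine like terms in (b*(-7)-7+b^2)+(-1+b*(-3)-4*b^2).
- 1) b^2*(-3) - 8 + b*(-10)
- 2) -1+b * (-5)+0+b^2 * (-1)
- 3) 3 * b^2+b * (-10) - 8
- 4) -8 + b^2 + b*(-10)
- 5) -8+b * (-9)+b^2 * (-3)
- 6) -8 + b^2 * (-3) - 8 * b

Adding the polynomials and combining like terms:
(b*(-7) - 7 + b^2) + (-1 + b*(-3) - 4*b^2)
= b^2*(-3) - 8 + b*(-10)
1) b^2*(-3) - 8 + b*(-10)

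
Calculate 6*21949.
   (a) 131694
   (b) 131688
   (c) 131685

6 * 21949 = 131694
a) 131694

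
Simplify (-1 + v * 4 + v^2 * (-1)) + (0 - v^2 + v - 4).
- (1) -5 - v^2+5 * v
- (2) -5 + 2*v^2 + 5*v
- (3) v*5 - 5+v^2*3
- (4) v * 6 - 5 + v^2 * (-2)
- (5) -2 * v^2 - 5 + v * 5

Adding the polynomials and combining like terms:
(-1 + v*4 + v^2*(-1)) + (0 - v^2 + v - 4)
= -2 * v^2 - 5 + v * 5
5) -2 * v^2 - 5 + v * 5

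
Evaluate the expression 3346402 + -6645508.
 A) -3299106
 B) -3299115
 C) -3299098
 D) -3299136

3346402 + -6645508 = -3299106
A) -3299106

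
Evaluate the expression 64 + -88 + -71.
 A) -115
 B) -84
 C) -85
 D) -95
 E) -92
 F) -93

First: 64 + -88 = -24
Then: -24 + -71 = -95
D) -95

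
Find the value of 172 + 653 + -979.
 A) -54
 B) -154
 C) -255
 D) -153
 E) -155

First: 172 + 653 = 825
Then: 825 + -979 = -154
B) -154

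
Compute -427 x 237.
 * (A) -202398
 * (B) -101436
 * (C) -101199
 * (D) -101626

-427 * 237 = -101199
C) -101199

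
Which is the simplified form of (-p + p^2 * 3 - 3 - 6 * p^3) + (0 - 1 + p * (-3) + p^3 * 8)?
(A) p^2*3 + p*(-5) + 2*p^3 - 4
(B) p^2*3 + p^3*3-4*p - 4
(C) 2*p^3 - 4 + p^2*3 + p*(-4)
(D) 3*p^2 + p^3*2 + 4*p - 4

Adding the polynomials and combining like terms:
(-p + p^2*3 - 3 - 6*p^3) + (0 - 1 + p*(-3) + p^3*8)
= 2*p^3 - 4 + p^2*3 + p*(-4)
C) 2*p^3 - 4 + p^2*3 + p*(-4)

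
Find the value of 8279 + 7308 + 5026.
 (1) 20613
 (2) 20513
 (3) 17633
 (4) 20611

First: 8279 + 7308 = 15587
Then: 15587 + 5026 = 20613
1) 20613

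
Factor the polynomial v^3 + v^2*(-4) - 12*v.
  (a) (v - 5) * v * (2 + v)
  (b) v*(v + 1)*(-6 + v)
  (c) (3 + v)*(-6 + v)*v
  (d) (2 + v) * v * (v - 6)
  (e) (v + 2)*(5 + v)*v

We need to factor v^3 + v^2*(-4) - 12*v.
The factored form is (2 + v) * v * (v - 6).
d) (2 + v) * v * (v - 6)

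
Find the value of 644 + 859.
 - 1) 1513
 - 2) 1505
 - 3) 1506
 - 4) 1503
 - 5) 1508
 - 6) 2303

644 + 859 = 1503
4) 1503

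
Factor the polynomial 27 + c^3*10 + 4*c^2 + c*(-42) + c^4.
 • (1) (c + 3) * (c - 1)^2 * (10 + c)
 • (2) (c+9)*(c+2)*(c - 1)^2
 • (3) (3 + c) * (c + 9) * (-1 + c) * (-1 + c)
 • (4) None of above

We need to factor 27 + c^3*10 + 4*c^2 + c*(-42) + c^4.
The factored form is (3 + c) * (c + 9) * (-1 + c) * (-1 + c).
3) (3 + c) * (c + 9) * (-1 + c) * (-1 + c)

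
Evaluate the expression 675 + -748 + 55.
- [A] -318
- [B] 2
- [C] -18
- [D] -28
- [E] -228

First: 675 + -748 = -73
Then: -73 + 55 = -18
C) -18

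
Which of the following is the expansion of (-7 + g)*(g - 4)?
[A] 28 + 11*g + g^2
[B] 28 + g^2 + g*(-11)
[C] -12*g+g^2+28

Expanding (-7 + g)*(g - 4):
= 28 + g^2 + g*(-11)
B) 28 + g^2 + g*(-11)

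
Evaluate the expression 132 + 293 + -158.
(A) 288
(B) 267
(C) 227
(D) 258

First: 132 + 293 = 425
Then: 425 + -158 = 267
B) 267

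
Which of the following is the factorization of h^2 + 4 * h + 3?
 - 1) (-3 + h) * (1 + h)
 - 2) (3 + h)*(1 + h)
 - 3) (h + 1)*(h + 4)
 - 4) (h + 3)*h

We need to factor h^2 + 4 * h + 3.
The factored form is (3 + h)*(1 + h).
2) (3 + h)*(1 + h)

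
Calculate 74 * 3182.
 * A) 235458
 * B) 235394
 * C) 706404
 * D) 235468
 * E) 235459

74 * 3182 = 235468
D) 235468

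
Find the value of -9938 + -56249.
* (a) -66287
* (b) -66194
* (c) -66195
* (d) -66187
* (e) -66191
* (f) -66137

-9938 + -56249 = -66187
d) -66187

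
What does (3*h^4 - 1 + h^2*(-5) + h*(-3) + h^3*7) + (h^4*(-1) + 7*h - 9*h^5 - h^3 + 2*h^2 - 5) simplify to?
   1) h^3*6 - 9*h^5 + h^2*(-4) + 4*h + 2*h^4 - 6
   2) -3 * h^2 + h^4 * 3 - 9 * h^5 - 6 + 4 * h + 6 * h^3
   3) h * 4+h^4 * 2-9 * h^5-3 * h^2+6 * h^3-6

Adding the polynomials and combining like terms:
(3*h^4 - 1 + h^2*(-5) + h*(-3) + h^3*7) + (h^4*(-1) + 7*h - 9*h^5 - h^3 + 2*h^2 - 5)
= h * 4+h^4 * 2-9 * h^5-3 * h^2+6 * h^3-6
3) h * 4+h^4 * 2-9 * h^5-3 * h^2+6 * h^3-6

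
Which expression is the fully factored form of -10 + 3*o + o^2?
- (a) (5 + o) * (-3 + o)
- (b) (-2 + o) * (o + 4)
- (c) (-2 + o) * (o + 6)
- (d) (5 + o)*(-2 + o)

We need to factor -10 + 3*o + o^2.
The factored form is (5 + o)*(-2 + o).
d) (5 + o)*(-2 + o)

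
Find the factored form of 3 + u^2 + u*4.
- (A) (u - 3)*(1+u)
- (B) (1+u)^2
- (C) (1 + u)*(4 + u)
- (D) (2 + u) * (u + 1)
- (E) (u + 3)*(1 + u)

We need to factor 3 + u^2 + u*4.
The factored form is (u + 3)*(1 + u).
E) (u + 3)*(1 + u)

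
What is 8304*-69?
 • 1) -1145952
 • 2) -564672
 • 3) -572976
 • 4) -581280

8304 * -69 = -572976
3) -572976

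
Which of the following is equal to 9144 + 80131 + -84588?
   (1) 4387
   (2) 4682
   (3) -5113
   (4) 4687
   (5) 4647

First: 9144 + 80131 = 89275
Then: 89275 + -84588 = 4687
4) 4687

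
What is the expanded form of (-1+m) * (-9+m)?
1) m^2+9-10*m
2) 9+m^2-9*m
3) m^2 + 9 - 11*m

Expanding (-1+m) * (-9+m):
= m^2+9-10*m
1) m^2+9-10*m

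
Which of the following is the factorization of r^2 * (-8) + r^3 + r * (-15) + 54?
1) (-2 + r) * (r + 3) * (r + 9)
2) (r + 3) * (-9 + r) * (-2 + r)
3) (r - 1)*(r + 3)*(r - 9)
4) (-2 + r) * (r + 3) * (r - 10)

We need to factor r^2 * (-8) + r^3 + r * (-15) + 54.
The factored form is (r + 3) * (-9 + r) * (-2 + r).
2) (r + 3) * (-9 + r) * (-2 + r)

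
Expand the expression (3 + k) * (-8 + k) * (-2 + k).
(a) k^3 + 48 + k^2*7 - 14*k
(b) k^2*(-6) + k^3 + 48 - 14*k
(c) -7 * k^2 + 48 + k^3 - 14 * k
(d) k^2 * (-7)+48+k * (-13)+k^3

Expanding (3 + k) * (-8 + k) * (-2 + k):
= -7 * k^2 + 48 + k^3 - 14 * k
c) -7 * k^2 + 48 + k^3 - 14 * k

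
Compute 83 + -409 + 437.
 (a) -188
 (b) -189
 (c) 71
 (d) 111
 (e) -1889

First: 83 + -409 = -326
Then: -326 + 437 = 111
d) 111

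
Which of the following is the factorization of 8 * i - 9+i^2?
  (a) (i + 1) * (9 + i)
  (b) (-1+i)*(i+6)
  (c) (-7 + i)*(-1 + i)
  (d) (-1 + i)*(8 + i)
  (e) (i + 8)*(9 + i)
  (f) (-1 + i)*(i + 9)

We need to factor 8 * i - 9+i^2.
The factored form is (-1 + i)*(i + 9).
f) (-1 + i)*(i + 9)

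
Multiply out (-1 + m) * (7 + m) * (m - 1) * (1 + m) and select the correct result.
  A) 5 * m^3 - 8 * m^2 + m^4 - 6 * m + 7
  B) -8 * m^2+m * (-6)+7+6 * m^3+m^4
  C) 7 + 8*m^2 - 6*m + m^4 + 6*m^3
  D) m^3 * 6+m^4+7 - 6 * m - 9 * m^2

Expanding (-1 + m) * (7 + m) * (m - 1) * (1 + m):
= -8 * m^2+m * (-6)+7+6 * m^3+m^4
B) -8 * m^2+m * (-6)+7+6 * m^3+m^4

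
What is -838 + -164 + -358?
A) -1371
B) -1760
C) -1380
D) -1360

First: -838 + -164 = -1002
Then: -1002 + -358 = -1360
D) -1360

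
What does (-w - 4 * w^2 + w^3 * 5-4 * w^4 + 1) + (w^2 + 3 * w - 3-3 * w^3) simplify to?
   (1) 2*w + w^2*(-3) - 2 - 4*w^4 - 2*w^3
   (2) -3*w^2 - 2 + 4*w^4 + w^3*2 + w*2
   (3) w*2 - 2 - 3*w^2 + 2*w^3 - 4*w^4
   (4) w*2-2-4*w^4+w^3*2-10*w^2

Adding the polynomials and combining like terms:
(-w - 4*w^2 + w^3*5 - 4*w^4 + 1) + (w^2 + 3*w - 3 - 3*w^3)
= w*2 - 2 - 3*w^2 + 2*w^3 - 4*w^4
3) w*2 - 2 - 3*w^2 + 2*w^3 - 4*w^4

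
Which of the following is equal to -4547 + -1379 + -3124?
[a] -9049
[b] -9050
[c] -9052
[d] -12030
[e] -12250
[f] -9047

First: -4547 + -1379 = -5926
Then: -5926 + -3124 = -9050
b) -9050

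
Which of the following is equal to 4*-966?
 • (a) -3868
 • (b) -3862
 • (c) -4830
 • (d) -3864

4 * -966 = -3864
d) -3864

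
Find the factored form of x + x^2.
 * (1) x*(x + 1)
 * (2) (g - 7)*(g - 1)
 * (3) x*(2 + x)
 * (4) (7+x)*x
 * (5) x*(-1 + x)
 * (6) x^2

We need to factor x + x^2.
The factored form is x*(x + 1).
1) x*(x + 1)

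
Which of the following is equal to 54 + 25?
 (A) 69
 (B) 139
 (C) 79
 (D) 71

54 + 25 = 79
C) 79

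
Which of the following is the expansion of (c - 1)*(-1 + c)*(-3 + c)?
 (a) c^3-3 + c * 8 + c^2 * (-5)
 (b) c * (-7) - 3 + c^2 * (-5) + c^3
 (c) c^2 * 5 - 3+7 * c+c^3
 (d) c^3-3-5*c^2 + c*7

Expanding (c - 1)*(-1 + c)*(-3 + c):
= c^3-3-5*c^2 + c*7
d) c^3-3-5*c^2 + c*7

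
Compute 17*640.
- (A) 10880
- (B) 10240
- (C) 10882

17 * 640 = 10880
A) 10880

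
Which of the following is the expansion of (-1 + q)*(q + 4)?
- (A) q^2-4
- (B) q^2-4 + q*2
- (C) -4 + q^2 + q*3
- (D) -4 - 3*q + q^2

Expanding (-1 + q)*(q + 4):
= -4 + q^2 + q*3
C) -4 + q^2 + q*3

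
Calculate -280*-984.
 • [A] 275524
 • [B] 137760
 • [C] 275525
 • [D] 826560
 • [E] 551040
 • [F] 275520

-280 * -984 = 275520
F) 275520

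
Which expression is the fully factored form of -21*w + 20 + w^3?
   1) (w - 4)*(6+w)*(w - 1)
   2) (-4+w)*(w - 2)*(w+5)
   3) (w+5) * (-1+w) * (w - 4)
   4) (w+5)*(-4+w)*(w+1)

We need to factor -21*w + 20 + w^3.
The factored form is (w+5) * (-1+w) * (w - 4).
3) (w+5) * (-1+w) * (w - 4)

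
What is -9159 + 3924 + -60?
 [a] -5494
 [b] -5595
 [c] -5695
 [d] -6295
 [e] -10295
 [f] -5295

First: -9159 + 3924 = -5235
Then: -5235 + -60 = -5295
f) -5295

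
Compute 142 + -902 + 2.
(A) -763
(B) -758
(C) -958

First: 142 + -902 = -760
Then: -760 + 2 = -758
B) -758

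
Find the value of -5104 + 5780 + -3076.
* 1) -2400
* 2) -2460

First: -5104 + 5780 = 676
Then: 676 + -3076 = -2400
1) -2400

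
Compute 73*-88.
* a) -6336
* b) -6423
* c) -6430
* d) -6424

73 * -88 = -6424
d) -6424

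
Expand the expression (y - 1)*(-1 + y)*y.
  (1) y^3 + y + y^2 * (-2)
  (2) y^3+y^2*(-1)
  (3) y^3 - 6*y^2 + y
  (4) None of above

Expanding (y - 1)*(-1 + y)*y:
= y^3 + y + y^2 * (-2)
1) y^3 + y + y^2 * (-2)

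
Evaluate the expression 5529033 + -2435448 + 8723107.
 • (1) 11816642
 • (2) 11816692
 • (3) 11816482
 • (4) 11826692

First: 5529033 + -2435448 = 3093585
Then: 3093585 + 8723107 = 11816692
2) 11816692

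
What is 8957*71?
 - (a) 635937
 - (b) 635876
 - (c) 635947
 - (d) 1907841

8957 * 71 = 635947
c) 635947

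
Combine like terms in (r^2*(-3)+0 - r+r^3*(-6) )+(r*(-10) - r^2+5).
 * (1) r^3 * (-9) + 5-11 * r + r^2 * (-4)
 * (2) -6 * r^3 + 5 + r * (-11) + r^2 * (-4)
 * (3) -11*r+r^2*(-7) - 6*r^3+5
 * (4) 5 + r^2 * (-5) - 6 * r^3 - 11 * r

Adding the polynomials and combining like terms:
(r^2*(-3) + 0 - r + r^3*(-6)) + (r*(-10) - r^2 + 5)
= -6 * r^3 + 5 + r * (-11) + r^2 * (-4)
2) -6 * r^3 + 5 + r * (-11) + r^2 * (-4)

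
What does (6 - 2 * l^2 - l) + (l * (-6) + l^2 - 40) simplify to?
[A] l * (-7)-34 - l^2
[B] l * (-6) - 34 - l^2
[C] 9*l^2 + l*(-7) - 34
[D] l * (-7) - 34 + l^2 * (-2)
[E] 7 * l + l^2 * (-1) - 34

Adding the polynomials and combining like terms:
(6 - 2*l^2 - l) + (l*(-6) + l^2 - 40)
= l * (-7)-34 - l^2
A) l * (-7)-34 - l^2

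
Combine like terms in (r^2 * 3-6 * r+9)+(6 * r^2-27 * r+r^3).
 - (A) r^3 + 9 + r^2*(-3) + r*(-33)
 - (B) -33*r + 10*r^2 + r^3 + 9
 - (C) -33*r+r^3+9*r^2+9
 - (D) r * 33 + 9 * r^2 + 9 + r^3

Adding the polynomials and combining like terms:
(r^2*3 - 6*r + 9) + (6*r^2 - 27*r + r^3)
= -33*r+r^3+9*r^2+9
C) -33*r+r^3+9*r^2+9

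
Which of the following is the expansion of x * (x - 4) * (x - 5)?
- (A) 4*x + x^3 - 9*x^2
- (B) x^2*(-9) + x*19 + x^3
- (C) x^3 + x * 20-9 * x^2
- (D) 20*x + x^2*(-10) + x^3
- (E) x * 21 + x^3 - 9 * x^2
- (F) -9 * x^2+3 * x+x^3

Expanding x * (x - 4) * (x - 5):
= x^3 + x * 20-9 * x^2
C) x^3 + x * 20-9 * x^2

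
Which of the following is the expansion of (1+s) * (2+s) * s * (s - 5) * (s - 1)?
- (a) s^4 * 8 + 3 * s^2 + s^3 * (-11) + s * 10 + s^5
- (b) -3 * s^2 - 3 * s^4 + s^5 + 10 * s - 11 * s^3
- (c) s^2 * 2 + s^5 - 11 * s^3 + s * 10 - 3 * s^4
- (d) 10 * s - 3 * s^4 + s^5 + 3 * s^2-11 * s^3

Expanding (1+s) * (2+s) * s * (s - 5) * (s - 1):
= 10 * s - 3 * s^4 + s^5 + 3 * s^2-11 * s^3
d) 10 * s - 3 * s^4 + s^5 + 3 * s^2-11 * s^3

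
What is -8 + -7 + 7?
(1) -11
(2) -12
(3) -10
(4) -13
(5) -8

First: -8 + -7 = -15
Then: -15 + 7 = -8
5) -8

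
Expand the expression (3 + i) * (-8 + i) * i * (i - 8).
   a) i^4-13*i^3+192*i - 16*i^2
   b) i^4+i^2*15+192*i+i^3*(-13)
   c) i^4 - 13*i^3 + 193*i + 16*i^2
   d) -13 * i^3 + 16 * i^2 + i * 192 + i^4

Expanding (3 + i) * (-8 + i) * i * (i - 8):
= -13 * i^3 + 16 * i^2 + i * 192 + i^4
d) -13 * i^3 + 16 * i^2 + i * 192 + i^4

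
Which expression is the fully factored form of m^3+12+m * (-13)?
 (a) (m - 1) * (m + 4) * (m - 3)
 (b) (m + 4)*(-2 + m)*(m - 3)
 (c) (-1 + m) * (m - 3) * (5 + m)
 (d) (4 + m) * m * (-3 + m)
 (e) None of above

We need to factor m^3+12+m * (-13).
The factored form is (m - 1) * (m + 4) * (m - 3).
a) (m - 1) * (m + 4) * (m - 3)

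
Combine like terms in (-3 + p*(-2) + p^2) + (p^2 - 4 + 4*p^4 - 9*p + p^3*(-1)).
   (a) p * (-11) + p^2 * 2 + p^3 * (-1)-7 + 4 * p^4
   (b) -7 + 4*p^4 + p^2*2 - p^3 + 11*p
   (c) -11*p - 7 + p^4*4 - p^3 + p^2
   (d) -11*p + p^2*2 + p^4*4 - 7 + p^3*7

Adding the polynomials and combining like terms:
(-3 + p*(-2) + p^2) + (p^2 - 4 + 4*p^4 - 9*p + p^3*(-1))
= p * (-11) + p^2 * 2 + p^3 * (-1)-7 + 4 * p^4
a) p * (-11) + p^2 * 2 + p^3 * (-1)-7 + 4 * p^4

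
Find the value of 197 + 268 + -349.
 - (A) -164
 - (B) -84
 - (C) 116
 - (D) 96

First: 197 + 268 = 465
Then: 465 + -349 = 116
C) 116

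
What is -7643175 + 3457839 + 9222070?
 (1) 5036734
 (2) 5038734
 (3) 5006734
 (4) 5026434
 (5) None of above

First: -7643175 + 3457839 = -4185336
Then: -4185336 + 9222070 = 5036734
1) 5036734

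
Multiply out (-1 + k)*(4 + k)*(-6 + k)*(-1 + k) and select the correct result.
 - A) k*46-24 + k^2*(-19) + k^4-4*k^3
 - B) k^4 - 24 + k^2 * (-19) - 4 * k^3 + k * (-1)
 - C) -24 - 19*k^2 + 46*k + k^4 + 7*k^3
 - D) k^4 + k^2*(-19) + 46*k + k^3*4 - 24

Expanding (-1 + k)*(4 + k)*(-6 + k)*(-1 + k):
= k*46-24 + k^2*(-19) + k^4-4*k^3
A) k*46-24 + k^2*(-19) + k^4-4*k^3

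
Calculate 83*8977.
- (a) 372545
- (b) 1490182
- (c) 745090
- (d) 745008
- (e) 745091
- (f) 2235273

83 * 8977 = 745091
e) 745091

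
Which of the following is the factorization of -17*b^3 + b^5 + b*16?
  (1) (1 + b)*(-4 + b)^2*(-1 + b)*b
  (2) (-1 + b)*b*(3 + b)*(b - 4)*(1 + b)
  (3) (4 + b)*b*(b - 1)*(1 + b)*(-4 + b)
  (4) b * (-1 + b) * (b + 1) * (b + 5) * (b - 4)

We need to factor -17*b^3 + b^5 + b*16.
The factored form is (4 + b)*b*(b - 1)*(1 + b)*(-4 + b).
3) (4 + b)*b*(b - 1)*(1 + b)*(-4 + b)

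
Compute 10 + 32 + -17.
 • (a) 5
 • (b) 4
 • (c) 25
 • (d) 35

First: 10 + 32 = 42
Then: 42 + -17 = 25
c) 25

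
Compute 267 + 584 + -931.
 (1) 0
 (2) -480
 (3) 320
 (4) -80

First: 267 + 584 = 851
Then: 851 + -931 = -80
4) -80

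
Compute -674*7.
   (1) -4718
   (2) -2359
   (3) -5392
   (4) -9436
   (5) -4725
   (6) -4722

-674 * 7 = -4718
1) -4718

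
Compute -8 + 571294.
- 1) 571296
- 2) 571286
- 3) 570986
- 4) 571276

-8 + 571294 = 571286
2) 571286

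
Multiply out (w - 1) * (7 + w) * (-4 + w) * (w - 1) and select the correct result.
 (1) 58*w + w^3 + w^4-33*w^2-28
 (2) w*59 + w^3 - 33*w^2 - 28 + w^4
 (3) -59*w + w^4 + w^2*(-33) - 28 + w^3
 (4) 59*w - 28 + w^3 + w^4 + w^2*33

Expanding (w - 1) * (7 + w) * (-4 + w) * (w - 1):
= w*59 + w^3 - 33*w^2 - 28 + w^4
2) w*59 + w^3 - 33*w^2 - 28 + w^4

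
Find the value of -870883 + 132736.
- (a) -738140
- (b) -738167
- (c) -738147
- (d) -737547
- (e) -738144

-870883 + 132736 = -738147
c) -738147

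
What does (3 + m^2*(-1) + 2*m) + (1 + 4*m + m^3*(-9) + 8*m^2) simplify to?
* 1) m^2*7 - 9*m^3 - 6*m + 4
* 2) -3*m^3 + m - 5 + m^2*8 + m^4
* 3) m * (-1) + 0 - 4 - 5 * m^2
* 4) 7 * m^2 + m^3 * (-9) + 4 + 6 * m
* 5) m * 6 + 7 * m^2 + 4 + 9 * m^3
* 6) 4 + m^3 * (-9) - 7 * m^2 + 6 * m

Adding the polynomials and combining like terms:
(3 + m^2*(-1) + 2*m) + (1 + 4*m + m^3*(-9) + 8*m^2)
= 7 * m^2 + m^3 * (-9) + 4 + 6 * m
4) 7 * m^2 + m^3 * (-9) + 4 + 6 * m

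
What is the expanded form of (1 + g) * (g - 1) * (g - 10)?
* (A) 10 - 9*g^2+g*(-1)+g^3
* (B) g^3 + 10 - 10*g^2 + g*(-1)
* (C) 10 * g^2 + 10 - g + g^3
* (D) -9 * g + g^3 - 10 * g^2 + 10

Expanding (1 + g) * (g - 1) * (g - 10):
= g^3 + 10 - 10*g^2 + g*(-1)
B) g^3 + 10 - 10*g^2 + g*(-1)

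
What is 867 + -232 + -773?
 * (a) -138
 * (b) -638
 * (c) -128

First: 867 + -232 = 635
Then: 635 + -773 = -138
a) -138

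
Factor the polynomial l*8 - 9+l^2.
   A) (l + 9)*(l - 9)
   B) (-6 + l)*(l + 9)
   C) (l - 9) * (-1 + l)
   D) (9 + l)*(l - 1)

We need to factor l*8 - 9+l^2.
The factored form is (9 + l)*(l - 1).
D) (9 + l)*(l - 1)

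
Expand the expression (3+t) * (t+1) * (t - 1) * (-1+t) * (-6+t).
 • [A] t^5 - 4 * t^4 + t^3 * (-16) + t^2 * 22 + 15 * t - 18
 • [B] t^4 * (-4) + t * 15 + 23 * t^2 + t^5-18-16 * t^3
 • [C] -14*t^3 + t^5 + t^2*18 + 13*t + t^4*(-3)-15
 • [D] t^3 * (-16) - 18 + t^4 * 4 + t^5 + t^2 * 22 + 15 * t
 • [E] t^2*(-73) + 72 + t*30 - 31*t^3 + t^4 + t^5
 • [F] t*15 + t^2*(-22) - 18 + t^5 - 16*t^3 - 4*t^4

Expanding (3+t) * (t+1) * (t - 1) * (-1+t) * (-6+t):
= t^5 - 4 * t^4 + t^3 * (-16) + t^2 * 22 + 15 * t - 18
A) t^5 - 4 * t^4 + t^3 * (-16) + t^2 * 22 + 15 * t - 18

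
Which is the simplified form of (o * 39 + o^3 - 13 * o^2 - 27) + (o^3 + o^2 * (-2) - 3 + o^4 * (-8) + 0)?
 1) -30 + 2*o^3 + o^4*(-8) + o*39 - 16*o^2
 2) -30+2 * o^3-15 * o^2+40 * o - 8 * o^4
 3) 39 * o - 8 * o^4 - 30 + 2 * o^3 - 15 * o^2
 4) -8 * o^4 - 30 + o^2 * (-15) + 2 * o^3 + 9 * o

Adding the polynomials and combining like terms:
(o*39 + o^3 - 13*o^2 - 27) + (o^3 + o^2*(-2) - 3 + o^4*(-8) + 0)
= 39 * o - 8 * o^4 - 30 + 2 * o^3 - 15 * o^2
3) 39 * o - 8 * o^4 - 30 + 2 * o^3 - 15 * o^2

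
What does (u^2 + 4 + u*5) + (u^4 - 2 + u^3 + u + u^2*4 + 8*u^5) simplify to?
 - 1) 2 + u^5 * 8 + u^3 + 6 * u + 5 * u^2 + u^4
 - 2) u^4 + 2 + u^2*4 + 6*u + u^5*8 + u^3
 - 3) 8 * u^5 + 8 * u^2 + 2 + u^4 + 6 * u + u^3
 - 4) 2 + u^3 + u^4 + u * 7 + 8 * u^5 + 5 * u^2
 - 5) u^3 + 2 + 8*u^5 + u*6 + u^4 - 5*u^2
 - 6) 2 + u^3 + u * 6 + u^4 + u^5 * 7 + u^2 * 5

Adding the polynomials and combining like terms:
(u^2 + 4 + u*5) + (u^4 - 2 + u^3 + u + u^2*4 + 8*u^5)
= 2 + u^5 * 8 + u^3 + 6 * u + 5 * u^2 + u^4
1) 2 + u^5 * 8 + u^3 + 6 * u + 5 * u^2 + u^4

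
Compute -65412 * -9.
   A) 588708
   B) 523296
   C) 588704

-65412 * -9 = 588708
A) 588708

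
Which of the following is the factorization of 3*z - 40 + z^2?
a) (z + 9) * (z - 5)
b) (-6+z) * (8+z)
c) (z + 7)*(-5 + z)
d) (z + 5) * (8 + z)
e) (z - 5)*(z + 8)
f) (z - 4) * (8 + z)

We need to factor 3*z - 40 + z^2.
The factored form is (z - 5)*(z + 8).
e) (z - 5)*(z + 8)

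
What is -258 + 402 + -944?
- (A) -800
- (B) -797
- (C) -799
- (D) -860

First: -258 + 402 = 144
Then: 144 + -944 = -800
A) -800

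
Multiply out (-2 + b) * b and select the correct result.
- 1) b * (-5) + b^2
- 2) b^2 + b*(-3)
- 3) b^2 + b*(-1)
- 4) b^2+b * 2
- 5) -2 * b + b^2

Expanding (-2 + b) * b:
= -2 * b + b^2
5) -2 * b + b^2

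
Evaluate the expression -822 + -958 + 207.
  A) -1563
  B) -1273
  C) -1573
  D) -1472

First: -822 + -958 = -1780
Then: -1780 + 207 = -1573
C) -1573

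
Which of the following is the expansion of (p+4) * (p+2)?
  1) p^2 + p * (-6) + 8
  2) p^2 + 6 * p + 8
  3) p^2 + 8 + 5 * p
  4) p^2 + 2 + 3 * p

Expanding (p+4) * (p+2):
= p^2 + 6 * p + 8
2) p^2 + 6 * p + 8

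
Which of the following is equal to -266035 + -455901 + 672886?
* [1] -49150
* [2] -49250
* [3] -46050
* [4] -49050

First: -266035 + -455901 = -721936
Then: -721936 + 672886 = -49050
4) -49050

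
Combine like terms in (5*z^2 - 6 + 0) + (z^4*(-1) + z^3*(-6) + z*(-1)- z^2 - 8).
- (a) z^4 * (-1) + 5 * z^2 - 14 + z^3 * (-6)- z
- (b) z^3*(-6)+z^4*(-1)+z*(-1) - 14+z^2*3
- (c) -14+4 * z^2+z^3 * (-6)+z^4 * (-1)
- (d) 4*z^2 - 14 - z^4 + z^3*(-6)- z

Adding the polynomials and combining like terms:
(5*z^2 - 6 + 0) + (z^4*(-1) + z^3*(-6) + z*(-1) - z^2 - 8)
= 4*z^2 - 14 - z^4 + z^3*(-6)- z
d) 4*z^2 - 14 - z^4 + z^3*(-6)- z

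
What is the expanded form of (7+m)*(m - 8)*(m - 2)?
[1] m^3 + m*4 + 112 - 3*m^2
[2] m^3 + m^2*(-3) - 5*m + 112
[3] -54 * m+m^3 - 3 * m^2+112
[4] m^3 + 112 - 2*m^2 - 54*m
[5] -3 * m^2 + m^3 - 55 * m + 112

Expanding (7+m)*(m - 8)*(m - 2):
= -54 * m+m^3 - 3 * m^2+112
3) -54 * m+m^3 - 3 * m^2+112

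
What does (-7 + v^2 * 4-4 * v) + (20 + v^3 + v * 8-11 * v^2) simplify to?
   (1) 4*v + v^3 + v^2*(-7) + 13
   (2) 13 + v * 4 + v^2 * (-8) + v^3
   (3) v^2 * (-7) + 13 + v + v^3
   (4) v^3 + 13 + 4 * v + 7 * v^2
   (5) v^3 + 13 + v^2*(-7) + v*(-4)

Adding the polynomials and combining like terms:
(-7 + v^2*4 - 4*v) + (20 + v^3 + v*8 - 11*v^2)
= 4*v + v^3 + v^2*(-7) + 13
1) 4*v + v^3 + v^2*(-7) + 13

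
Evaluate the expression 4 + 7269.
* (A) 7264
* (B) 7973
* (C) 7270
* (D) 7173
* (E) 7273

4 + 7269 = 7273
E) 7273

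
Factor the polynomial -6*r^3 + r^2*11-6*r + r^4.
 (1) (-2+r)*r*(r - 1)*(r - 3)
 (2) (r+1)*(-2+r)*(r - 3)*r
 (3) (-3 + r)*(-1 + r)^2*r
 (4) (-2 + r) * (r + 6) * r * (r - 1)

We need to factor -6*r^3 + r^2*11-6*r + r^4.
The factored form is (-2+r)*r*(r - 1)*(r - 3).
1) (-2+r)*r*(r - 1)*(r - 3)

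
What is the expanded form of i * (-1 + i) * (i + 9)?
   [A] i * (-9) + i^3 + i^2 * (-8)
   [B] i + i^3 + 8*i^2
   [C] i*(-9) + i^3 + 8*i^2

Expanding i * (-1 + i) * (i + 9):
= i*(-9) + i^3 + 8*i^2
C) i*(-9) + i^3 + 8*i^2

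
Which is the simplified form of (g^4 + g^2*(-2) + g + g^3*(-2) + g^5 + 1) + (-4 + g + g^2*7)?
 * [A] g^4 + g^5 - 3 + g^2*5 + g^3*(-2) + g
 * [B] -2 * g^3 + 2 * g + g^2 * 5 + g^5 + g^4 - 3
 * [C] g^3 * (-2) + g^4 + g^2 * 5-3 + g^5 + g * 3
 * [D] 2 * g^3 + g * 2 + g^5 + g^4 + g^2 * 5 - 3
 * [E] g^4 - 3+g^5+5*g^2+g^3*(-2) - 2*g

Adding the polynomials and combining like terms:
(g^4 + g^2*(-2) + g + g^3*(-2) + g^5 + 1) + (-4 + g + g^2*7)
= -2 * g^3 + 2 * g + g^2 * 5 + g^5 + g^4 - 3
B) -2 * g^3 + 2 * g + g^2 * 5 + g^5 + g^4 - 3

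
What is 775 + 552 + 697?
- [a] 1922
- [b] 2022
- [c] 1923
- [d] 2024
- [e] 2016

First: 775 + 552 = 1327
Then: 1327 + 697 = 2024
d) 2024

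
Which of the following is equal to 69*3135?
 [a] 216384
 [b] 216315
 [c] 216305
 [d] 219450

69 * 3135 = 216315
b) 216315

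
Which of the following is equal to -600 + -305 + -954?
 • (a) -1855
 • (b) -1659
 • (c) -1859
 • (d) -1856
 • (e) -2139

First: -600 + -305 = -905
Then: -905 + -954 = -1859
c) -1859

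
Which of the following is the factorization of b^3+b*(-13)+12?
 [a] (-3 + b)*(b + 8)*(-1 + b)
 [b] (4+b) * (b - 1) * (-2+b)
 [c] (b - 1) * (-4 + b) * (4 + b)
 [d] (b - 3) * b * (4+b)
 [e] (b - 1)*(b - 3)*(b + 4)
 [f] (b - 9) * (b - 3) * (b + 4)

We need to factor b^3+b*(-13)+12.
The factored form is (b - 1)*(b - 3)*(b + 4).
e) (b - 1)*(b - 3)*(b + 4)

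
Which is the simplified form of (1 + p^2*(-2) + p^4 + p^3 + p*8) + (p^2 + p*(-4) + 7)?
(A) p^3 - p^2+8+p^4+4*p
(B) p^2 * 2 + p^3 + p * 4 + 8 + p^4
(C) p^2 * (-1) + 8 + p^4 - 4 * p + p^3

Adding the polynomials and combining like terms:
(1 + p^2*(-2) + p^4 + p^3 + p*8) + (p^2 + p*(-4) + 7)
= p^3 - p^2+8+p^4+4*p
A) p^3 - p^2+8+p^4+4*p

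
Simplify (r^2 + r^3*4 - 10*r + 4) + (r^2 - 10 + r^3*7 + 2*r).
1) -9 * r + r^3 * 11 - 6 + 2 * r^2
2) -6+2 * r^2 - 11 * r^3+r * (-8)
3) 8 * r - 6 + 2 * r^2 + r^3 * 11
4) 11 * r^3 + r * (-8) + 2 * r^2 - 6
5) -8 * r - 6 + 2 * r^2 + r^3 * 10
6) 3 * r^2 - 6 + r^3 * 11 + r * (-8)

Adding the polynomials and combining like terms:
(r^2 + r^3*4 - 10*r + 4) + (r^2 - 10 + r^3*7 + 2*r)
= 11 * r^3 + r * (-8) + 2 * r^2 - 6
4) 11 * r^3 + r * (-8) + 2 * r^2 - 6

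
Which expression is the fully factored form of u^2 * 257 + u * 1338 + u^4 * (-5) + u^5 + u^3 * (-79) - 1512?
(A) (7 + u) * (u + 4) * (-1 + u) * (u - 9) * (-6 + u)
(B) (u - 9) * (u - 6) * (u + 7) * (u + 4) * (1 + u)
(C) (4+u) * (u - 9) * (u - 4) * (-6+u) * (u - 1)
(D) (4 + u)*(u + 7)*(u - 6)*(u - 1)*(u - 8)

We need to factor u^2 * 257 + u * 1338 + u^4 * (-5) + u^5 + u^3 * (-79) - 1512.
The factored form is (7 + u) * (u + 4) * (-1 + u) * (u - 9) * (-6 + u).
A) (7 + u) * (u + 4) * (-1 + u) * (u - 9) * (-6 + u)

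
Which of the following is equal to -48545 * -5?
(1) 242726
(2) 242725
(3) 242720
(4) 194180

-48545 * -5 = 242725
2) 242725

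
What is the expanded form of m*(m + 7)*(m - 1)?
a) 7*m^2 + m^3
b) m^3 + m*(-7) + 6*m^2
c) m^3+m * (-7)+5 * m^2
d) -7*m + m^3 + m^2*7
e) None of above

Expanding m*(m + 7)*(m - 1):
= m^3 + m*(-7) + 6*m^2
b) m^3 + m*(-7) + 6*m^2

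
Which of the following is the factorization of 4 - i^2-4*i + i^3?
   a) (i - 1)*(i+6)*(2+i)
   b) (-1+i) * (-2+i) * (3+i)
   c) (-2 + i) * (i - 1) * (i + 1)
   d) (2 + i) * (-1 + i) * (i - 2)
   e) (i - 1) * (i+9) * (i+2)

We need to factor 4 - i^2-4*i + i^3.
The factored form is (2 + i) * (-1 + i) * (i - 2).
d) (2 + i) * (-1 + i) * (i - 2)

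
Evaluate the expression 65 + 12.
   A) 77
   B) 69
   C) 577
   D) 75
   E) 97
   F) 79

65 + 12 = 77
A) 77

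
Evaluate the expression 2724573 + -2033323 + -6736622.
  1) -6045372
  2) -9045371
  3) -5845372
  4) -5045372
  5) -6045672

First: 2724573 + -2033323 = 691250
Then: 691250 + -6736622 = -6045372
1) -6045372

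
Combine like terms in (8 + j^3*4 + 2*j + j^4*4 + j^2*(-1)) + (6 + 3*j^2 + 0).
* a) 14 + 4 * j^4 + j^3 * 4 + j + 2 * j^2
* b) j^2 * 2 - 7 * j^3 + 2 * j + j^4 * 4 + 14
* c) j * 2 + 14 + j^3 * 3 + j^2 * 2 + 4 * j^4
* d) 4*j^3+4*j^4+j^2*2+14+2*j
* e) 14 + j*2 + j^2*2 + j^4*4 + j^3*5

Adding the polynomials and combining like terms:
(8 + j^3*4 + 2*j + j^4*4 + j^2*(-1)) + (6 + 3*j^2 + 0)
= 4*j^3+4*j^4+j^2*2+14+2*j
d) 4*j^3+4*j^4+j^2*2+14+2*j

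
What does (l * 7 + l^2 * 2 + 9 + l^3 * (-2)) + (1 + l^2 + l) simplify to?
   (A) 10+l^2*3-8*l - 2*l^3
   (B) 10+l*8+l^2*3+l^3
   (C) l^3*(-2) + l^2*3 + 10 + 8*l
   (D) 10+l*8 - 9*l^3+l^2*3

Adding the polynomials and combining like terms:
(l*7 + l^2*2 + 9 + l^3*(-2)) + (1 + l^2 + l)
= l^3*(-2) + l^2*3 + 10 + 8*l
C) l^3*(-2) + l^2*3 + 10 + 8*l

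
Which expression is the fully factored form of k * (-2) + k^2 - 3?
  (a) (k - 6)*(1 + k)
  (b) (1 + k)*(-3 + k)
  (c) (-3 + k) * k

We need to factor k * (-2) + k^2 - 3.
The factored form is (1 + k)*(-3 + k).
b) (1 + k)*(-3 + k)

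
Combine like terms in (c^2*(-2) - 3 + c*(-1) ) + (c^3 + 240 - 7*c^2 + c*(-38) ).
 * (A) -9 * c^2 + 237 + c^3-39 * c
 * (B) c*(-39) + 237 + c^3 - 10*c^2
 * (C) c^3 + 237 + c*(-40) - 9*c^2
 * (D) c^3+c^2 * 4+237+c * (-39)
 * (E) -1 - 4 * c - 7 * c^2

Adding the polynomials and combining like terms:
(c^2*(-2) - 3 + c*(-1)) + (c^3 + 240 - 7*c^2 + c*(-38))
= -9 * c^2 + 237 + c^3-39 * c
A) -9 * c^2 + 237 + c^3-39 * c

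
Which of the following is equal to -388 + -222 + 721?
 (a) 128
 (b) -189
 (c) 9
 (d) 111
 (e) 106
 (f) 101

First: -388 + -222 = -610
Then: -610 + 721 = 111
d) 111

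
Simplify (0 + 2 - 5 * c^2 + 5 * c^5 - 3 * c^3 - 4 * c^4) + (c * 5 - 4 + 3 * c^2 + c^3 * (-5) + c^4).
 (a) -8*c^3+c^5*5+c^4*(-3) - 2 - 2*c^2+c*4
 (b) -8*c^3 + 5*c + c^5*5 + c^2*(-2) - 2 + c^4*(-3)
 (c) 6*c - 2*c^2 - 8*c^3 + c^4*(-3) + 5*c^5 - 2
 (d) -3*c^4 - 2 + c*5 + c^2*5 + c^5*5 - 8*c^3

Adding the polynomials and combining like terms:
(0 + 2 - 5*c^2 + 5*c^5 - 3*c^3 - 4*c^4) + (c*5 - 4 + 3*c^2 + c^3*(-5) + c^4)
= -8*c^3 + 5*c + c^5*5 + c^2*(-2) - 2 + c^4*(-3)
b) -8*c^3 + 5*c + c^5*5 + c^2*(-2) - 2 + c^4*(-3)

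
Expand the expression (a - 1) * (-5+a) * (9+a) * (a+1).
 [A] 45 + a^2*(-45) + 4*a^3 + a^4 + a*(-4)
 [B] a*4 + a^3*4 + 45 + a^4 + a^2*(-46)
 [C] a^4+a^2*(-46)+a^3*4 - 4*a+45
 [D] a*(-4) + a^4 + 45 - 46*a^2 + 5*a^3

Expanding (a - 1) * (-5+a) * (9+a) * (a+1):
= a^4+a^2*(-46)+a^3*4 - 4*a+45
C) a^4+a^2*(-46)+a^3*4 - 4*a+45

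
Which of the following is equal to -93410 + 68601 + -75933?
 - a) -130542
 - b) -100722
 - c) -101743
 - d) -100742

First: -93410 + 68601 = -24809
Then: -24809 + -75933 = -100742
d) -100742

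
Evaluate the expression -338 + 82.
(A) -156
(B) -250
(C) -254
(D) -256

-338 + 82 = -256
D) -256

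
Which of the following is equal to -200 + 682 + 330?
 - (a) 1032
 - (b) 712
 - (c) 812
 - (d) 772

First: -200 + 682 = 482
Then: 482 + 330 = 812
c) 812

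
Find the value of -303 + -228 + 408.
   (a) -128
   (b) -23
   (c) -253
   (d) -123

First: -303 + -228 = -531
Then: -531 + 408 = -123
d) -123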